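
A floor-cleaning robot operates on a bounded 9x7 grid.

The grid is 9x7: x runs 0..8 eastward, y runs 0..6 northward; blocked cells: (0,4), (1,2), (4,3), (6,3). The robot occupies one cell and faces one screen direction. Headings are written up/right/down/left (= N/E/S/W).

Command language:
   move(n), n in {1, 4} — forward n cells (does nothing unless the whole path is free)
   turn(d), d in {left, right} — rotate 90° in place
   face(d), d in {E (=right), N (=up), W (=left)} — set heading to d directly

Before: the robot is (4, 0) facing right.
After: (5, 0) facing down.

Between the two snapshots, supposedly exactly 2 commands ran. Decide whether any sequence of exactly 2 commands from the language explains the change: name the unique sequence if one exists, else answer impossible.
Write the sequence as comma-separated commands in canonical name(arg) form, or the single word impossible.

move(1), turn(right)

key: position moved to (5,0) AND the heading swung to S — translation plus rotation needed
start: (4, 0) facing right
1. move(1) → (5, 0) facing right
2. turn(right) → (5, 0) facing down
no rival 2-sequence matches.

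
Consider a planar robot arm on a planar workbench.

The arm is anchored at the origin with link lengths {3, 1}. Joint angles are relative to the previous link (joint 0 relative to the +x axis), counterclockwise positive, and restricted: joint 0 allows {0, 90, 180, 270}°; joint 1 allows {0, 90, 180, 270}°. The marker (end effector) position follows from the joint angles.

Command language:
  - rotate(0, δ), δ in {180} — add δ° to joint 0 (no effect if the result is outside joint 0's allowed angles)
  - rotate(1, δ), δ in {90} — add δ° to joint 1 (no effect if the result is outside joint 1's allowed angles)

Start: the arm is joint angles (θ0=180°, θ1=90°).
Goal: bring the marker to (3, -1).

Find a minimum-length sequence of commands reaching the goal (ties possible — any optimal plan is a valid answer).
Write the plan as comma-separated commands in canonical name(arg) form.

rotate(1, 90), rotate(1, 90), rotate(0, 180)

t0: joint angles (θ0=180°, θ1=90°)
1. rotate(1, 90) → joint angles (θ0=180°, θ1=180°)
2. rotate(1, 90) → joint angles (θ0=180°, θ1=270°)
3. rotate(0, 180) → joint angles (θ0=0°, θ1=270°)
nothing shorter than 3 reaches the goal.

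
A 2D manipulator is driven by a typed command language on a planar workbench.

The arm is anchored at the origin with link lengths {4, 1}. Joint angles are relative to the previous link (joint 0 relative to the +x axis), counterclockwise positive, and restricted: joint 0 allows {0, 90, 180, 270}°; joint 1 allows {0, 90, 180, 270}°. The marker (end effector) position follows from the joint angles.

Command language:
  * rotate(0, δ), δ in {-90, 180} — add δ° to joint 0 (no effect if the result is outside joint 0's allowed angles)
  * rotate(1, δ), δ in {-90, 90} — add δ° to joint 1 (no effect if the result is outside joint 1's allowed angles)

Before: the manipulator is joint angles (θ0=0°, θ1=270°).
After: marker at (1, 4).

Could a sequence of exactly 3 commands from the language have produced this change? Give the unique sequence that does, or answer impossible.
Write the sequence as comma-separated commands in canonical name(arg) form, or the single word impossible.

initial: joint angles (θ0=0°, θ1=270°)
step 1 (rotate(0, -90)): joint angles (θ0=270°, θ1=270°)
step 2 (rotate(0, -90)): joint angles (θ0=180°, θ1=270°)
step 3 (rotate(0, -90)): joint angles (θ0=90°, θ1=270°)
no other 3-command option fits: unique.

rotate(0, -90), rotate(0, -90), rotate(0, -90)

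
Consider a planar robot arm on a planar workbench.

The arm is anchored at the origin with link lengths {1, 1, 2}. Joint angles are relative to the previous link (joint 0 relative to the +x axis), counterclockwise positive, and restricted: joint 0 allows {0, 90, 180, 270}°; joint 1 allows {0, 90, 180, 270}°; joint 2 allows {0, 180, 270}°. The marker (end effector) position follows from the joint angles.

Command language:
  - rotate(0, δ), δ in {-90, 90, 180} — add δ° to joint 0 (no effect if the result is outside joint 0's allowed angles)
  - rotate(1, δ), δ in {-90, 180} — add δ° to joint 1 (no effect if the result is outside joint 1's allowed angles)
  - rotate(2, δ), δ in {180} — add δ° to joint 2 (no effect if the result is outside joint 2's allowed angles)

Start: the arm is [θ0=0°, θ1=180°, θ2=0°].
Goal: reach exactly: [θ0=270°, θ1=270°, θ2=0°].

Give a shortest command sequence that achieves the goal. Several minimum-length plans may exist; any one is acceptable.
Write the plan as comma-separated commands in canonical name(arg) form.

t0: [θ0=0°, θ1=180°, θ2=0°]
step 1 (rotate(1, -90)): [θ0=0°, θ1=90°, θ2=0°]
step 2 (rotate(0, -90)): [θ0=270°, θ1=90°, θ2=0°]
step 3 (rotate(1, 180)): [θ0=270°, θ1=270°, θ2=0°]
shorter routes all fall short; 3 is best.

rotate(1, -90), rotate(0, -90), rotate(1, 180)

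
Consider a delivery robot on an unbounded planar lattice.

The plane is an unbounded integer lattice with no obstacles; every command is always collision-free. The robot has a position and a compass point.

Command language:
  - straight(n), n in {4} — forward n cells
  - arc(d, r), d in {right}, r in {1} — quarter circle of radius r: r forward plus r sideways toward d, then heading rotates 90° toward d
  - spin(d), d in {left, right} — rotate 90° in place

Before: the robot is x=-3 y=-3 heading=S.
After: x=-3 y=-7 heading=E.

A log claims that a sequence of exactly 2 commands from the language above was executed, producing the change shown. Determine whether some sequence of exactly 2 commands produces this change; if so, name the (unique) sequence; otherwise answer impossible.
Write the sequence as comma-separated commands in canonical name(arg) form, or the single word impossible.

straight(4), spin(left)

key: position moved to (-3,-7) AND the heading swung to E — translation plus rotation needed
begin: x=-3 y=-3 heading=S
[1] after straight(4): x=-3 y=-7 heading=S
[2] after spin(left): x=-3 y=-7 heading=E
no other 2-command option fits: unique.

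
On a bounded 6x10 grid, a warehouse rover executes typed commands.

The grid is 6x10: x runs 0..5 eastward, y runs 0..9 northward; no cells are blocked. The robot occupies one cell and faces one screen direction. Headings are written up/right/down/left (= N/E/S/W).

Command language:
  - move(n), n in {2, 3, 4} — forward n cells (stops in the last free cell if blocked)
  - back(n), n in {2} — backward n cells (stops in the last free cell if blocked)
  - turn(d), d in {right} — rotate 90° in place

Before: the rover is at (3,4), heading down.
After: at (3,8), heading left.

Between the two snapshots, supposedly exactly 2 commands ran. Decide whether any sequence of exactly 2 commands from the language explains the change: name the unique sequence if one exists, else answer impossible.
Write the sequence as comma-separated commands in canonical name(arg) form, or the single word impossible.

checked all 2-command options: none fits.

impossible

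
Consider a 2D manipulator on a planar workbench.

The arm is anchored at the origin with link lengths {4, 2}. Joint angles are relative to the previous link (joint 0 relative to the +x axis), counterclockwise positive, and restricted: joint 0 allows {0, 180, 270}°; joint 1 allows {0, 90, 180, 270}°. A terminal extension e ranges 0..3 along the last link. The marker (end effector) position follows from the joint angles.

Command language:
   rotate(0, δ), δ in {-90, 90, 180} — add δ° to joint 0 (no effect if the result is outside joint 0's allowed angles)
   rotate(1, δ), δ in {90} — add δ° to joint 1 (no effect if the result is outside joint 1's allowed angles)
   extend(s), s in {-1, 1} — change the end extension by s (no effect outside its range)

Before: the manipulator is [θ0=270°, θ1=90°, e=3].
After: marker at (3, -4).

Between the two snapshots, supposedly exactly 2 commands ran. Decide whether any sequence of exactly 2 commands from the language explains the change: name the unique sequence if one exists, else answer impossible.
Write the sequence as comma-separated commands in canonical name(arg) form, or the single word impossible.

t0: [θ0=270°, θ1=90°, e=3]
[1] after extend(-1): [θ0=270°, θ1=90°, e=2]
[2] after extend(-1): [θ0=270°, θ1=90°, e=1]
all 36 alternatives checked — unique.

extend(-1), extend(-1)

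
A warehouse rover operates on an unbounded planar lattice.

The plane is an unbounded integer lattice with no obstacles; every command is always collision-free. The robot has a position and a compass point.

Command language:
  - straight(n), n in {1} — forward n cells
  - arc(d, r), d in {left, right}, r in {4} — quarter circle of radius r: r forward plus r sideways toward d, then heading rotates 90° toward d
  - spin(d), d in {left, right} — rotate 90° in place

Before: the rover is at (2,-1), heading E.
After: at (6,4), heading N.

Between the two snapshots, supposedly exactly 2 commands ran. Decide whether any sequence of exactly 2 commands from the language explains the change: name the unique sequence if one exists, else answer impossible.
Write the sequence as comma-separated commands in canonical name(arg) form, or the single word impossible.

arc(left, 4), straight(1)

key: cell and facing (now N) both changed — the 2 commands mix motion and turning
initial: at (2,-1), heading E
step 1 (arc(left, 4)): at (6,3), heading N
step 2 (straight(1)): at (6,4), heading N
no other 2-command option fits: unique.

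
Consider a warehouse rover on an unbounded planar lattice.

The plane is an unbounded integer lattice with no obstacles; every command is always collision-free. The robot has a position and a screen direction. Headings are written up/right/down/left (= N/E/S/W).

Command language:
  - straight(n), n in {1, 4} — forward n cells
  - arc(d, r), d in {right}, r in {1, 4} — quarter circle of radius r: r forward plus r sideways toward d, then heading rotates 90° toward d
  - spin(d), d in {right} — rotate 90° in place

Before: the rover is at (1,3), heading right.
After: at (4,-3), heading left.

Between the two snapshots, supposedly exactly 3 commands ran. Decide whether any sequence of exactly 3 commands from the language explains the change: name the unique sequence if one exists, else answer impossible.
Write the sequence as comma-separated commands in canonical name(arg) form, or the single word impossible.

key: cell and facing (now W) both changed — the 3 commands mix motion and turning
t0: at (1,3), heading right
t=1 arc(right, 4) ⇒ at (5,-1), heading down
t=2 straight(1) ⇒ at (5,-2), heading down
t=3 arc(right, 1) ⇒ at (4,-3), heading left
uniquely the one of 125 3-step routes that fits.

arc(right, 4), straight(1), arc(right, 1)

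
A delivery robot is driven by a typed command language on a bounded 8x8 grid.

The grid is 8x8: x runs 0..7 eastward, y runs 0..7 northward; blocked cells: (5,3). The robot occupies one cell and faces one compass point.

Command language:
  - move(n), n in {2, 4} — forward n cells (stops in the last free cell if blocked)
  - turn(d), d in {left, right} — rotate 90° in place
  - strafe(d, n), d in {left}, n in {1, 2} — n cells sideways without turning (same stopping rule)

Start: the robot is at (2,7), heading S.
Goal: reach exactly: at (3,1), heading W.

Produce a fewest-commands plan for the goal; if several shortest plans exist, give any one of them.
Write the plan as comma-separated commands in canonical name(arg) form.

from: at (2,7), heading S
t=1 move(4) ⇒ at (2,3), heading S
t=2 move(2) ⇒ at (2,1), heading S
t=3 strafe(left, 1) ⇒ at (3,1), heading S
t=4 turn(right) ⇒ at (3,1), heading W
nothing shorter than 4 reaches the goal.

move(4), move(2), strafe(left, 1), turn(right)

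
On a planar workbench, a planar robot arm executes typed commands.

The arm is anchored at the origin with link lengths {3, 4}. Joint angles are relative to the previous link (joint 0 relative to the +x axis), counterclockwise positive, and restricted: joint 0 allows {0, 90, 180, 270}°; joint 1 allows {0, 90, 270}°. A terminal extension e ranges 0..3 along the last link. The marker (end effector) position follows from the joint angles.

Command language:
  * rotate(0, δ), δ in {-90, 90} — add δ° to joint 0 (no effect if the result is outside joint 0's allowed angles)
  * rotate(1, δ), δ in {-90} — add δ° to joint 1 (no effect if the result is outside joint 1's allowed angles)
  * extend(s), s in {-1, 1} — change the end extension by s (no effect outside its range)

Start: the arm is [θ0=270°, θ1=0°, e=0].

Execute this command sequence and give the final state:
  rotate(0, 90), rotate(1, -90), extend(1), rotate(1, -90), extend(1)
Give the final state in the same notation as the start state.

from: [θ0=270°, θ1=0°, e=0]
t=1 rotate(0, 90) ⇒ [θ0=0°, θ1=0°, e=0]
t=2 rotate(1, -90) ⇒ [θ0=0°, θ1=270°, e=0]
t=3 extend(1) ⇒ [θ0=0°, θ1=270°, e=1]
t=4 rotate(1, -90) ⇒ [θ0=0°, θ1=270°, e=1]
t=5 extend(1) ⇒ [θ0=0°, θ1=270°, e=2]

[θ0=0°, θ1=270°, e=2]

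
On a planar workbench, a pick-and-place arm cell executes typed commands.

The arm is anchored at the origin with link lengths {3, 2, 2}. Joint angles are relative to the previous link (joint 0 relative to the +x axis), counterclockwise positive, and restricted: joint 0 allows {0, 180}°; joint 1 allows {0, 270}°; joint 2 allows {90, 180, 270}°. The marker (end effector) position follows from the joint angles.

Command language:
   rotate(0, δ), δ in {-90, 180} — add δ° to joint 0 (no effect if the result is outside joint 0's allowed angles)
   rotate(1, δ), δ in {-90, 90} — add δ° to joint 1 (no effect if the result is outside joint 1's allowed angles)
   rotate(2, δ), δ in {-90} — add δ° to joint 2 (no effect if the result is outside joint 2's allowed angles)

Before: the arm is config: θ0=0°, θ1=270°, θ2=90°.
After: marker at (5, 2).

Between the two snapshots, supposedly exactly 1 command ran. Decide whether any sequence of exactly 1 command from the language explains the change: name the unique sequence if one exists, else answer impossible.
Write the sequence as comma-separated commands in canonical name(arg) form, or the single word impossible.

t0: config: θ0=0°, θ1=270°, θ2=90°
step 1 (rotate(1, 90)): config: θ0=0°, θ1=0°, θ2=90°
uniquely the one of 5 1-step routes that fits.

rotate(1, 90)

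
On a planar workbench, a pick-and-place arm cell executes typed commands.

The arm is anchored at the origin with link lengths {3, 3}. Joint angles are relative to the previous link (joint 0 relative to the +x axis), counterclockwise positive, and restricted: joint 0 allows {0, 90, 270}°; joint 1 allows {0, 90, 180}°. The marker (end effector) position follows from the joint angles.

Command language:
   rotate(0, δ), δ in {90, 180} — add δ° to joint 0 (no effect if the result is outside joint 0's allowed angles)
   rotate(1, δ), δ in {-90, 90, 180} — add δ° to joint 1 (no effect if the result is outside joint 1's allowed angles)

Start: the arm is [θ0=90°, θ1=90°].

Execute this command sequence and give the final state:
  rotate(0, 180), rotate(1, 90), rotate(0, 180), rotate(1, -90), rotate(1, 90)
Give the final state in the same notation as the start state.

initial: [θ0=90°, θ1=90°]
[1] after rotate(0, 180): [θ0=270°, θ1=90°]
[2] after rotate(1, 90): [θ0=270°, θ1=180°]
[3] after rotate(0, 180): [θ0=90°, θ1=180°]
[4] after rotate(1, -90): [θ0=90°, θ1=90°]
[5] after rotate(1, 90): [θ0=90°, θ1=180°]

[θ0=90°, θ1=180°]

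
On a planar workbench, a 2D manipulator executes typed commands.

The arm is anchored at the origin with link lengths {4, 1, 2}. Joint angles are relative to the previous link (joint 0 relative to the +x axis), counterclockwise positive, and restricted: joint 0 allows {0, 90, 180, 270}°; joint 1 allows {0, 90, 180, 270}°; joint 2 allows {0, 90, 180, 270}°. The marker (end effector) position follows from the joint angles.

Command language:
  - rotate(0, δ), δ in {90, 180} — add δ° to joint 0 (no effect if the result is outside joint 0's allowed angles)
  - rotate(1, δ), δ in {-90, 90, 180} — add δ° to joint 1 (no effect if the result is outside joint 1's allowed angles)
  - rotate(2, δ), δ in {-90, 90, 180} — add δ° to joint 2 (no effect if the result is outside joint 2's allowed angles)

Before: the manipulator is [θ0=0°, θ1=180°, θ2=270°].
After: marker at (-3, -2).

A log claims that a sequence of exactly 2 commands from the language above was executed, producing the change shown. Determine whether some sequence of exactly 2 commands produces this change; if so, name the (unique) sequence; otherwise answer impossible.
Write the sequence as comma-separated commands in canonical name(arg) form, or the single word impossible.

begin: [θ0=0°, θ1=180°, θ2=270°]
1. rotate(0, 90) → [θ0=90°, θ1=180°, θ2=270°]
2. rotate(0, 90) → [θ0=180°, θ1=180°, θ2=270°]
uniquely the one of 64 2-step routes that fits.

rotate(0, 90), rotate(0, 90)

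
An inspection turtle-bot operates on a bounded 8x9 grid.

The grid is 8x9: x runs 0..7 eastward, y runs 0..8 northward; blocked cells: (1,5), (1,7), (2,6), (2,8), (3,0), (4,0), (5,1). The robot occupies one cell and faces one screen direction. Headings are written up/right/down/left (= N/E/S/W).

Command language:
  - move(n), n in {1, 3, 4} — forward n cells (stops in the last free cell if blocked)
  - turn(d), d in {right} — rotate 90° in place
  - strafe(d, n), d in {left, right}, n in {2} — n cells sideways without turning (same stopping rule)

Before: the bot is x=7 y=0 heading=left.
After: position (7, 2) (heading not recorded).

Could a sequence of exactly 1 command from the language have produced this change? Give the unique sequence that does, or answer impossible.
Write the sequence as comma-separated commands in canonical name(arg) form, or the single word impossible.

begin: x=7 y=0 heading=left
1. strafe(right, 2) → x=7 y=2 heading=left
all 6 alternatives checked — unique.

strafe(right, 2)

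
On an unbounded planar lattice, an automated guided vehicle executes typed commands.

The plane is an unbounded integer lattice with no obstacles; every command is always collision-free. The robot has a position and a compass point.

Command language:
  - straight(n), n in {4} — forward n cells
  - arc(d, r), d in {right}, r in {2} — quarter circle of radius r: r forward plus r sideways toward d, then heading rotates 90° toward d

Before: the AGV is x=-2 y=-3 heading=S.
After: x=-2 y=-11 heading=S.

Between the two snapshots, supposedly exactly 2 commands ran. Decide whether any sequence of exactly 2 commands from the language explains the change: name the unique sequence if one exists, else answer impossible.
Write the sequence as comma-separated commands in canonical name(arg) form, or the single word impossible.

straight(4), straight(4)

key: still facing S at the end — nothing in the sequence rotates
start: x=-2 y=-3 heading=S
t=1 straight(4) ⇒ x=-2 y=-7 heading=S
t=2 straight(4) ⇒ x=-2 y=-11 heading=S
all 4 alternatives checked — unique.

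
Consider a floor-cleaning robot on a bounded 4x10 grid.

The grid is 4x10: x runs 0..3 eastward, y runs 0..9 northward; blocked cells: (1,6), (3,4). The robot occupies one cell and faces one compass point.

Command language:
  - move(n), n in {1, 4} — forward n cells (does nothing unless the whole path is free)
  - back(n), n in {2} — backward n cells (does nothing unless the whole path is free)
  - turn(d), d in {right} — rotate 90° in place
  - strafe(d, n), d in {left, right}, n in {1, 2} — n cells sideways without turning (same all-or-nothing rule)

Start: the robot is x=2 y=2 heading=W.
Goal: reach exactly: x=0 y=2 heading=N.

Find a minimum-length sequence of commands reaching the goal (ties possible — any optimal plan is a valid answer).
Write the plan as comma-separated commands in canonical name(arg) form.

from: x=2 y=2 heading=W
1. turn(right) → x=2 y=2 heading=N
2. strafe(left, 2) → x=0 y=2 heading=N
shorter routes all fall short; 2 is best.

turn(right), strafe(left, 2)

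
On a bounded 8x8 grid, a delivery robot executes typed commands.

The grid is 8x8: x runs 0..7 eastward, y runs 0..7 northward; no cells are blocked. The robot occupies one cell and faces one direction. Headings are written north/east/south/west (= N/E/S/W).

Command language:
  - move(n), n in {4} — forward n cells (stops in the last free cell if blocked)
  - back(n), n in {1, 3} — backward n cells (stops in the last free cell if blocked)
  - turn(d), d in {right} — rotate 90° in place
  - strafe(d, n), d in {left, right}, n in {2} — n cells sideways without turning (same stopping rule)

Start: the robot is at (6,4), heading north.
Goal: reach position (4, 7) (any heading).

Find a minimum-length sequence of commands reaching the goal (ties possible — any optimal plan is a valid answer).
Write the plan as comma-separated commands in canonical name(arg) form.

t0: at (6,4), heading north
[1] after move(4): at (6,7), heading north
[2] after strafe(left, 2): at (4,7), heading north
minimal: 2 command(s), checked below 2.

move(4), strafe(left, 2)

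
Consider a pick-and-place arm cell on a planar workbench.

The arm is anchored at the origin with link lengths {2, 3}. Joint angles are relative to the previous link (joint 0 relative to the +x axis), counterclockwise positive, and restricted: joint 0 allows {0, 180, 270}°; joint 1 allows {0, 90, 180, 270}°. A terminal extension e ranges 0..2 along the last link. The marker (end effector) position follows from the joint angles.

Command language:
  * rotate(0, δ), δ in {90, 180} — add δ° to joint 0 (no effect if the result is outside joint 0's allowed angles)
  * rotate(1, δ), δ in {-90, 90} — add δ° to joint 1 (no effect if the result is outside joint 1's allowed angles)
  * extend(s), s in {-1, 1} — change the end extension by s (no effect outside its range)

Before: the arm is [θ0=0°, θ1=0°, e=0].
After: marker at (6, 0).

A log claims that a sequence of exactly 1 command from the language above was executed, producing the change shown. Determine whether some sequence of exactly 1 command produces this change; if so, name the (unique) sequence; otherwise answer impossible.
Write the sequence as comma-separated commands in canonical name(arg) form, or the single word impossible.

extend(1)

t0: [θ0=0°, θ1=0°, e=0]
[1] after extend(1): [θ0=0°, θ1=0°, e=1]
no other 1-command option fits: unique.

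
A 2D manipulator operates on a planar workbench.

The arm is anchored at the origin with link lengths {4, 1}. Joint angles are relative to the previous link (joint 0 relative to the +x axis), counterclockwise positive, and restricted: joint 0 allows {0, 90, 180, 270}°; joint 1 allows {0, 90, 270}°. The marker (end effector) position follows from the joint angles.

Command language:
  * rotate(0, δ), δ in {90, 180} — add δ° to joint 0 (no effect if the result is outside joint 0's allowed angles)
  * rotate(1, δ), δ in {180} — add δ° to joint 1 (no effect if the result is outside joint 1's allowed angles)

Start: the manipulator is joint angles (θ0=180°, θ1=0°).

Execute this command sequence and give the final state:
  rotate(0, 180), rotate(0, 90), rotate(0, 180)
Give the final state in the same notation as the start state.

from: joint angles (θ0=180°, θ1=0°)
[1] after rotate(0, 180): joint angles (θ0=0°, θ1=0°)
[2] after rotate(0, 90): joint angles (θ0=90°, θ1=0°)
[3] after rotate(0, 180): joint angles (θ0=270°, θ1=0°)

joint angles (θ0=270°, θ1=0°)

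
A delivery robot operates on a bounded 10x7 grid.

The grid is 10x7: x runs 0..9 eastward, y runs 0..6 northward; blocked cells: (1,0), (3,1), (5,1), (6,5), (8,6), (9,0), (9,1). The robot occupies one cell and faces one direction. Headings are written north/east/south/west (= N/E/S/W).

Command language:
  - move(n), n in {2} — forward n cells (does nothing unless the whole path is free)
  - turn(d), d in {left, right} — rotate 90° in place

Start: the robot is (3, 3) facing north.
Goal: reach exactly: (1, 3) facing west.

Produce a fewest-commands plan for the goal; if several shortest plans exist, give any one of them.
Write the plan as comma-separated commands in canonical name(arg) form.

start: (3, 3) facing north
1. turn(left) → (3, 3) facing west
2. move(2) → (1, 3) facing west
nothing shorter than 2 reaches the goal.

turn(left), move(2)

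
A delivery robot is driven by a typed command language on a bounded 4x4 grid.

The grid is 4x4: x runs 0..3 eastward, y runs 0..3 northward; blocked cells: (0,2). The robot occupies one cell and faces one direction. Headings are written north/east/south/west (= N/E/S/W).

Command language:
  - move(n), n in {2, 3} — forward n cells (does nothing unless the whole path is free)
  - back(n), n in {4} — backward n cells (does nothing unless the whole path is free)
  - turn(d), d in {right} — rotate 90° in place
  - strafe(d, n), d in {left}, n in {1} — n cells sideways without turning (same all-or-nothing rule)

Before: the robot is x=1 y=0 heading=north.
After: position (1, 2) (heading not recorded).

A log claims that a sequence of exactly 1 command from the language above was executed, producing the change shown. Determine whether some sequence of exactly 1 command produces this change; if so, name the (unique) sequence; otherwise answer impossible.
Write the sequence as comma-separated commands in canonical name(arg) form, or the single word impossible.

move(2)

initial: x=1 y=0 heading=north
1. move(2) → x=1 y=2 heading=north
no other 1-command option fits: unique.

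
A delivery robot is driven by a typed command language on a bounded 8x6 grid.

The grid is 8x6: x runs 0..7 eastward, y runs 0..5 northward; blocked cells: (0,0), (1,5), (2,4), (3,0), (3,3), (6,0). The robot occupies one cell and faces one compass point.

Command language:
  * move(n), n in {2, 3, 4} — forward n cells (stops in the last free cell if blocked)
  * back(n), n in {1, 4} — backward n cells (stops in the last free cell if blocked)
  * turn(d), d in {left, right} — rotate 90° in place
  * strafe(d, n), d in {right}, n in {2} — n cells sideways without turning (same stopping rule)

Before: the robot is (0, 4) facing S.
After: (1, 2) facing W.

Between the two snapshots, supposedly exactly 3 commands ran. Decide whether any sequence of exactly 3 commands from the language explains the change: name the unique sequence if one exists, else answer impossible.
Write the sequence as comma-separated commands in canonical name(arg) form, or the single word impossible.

move(2), turn(right), back(1)

key: position moved to (1,2) AND the heading swung to W — translation plus rotation needed
start: (0, 4) facing S
1. move(2) → (0, 2) facing S
2. turn(right) → (0, 2) facing W
3. back(1) → (1, 2) facing W
no rival 3-sequence matches.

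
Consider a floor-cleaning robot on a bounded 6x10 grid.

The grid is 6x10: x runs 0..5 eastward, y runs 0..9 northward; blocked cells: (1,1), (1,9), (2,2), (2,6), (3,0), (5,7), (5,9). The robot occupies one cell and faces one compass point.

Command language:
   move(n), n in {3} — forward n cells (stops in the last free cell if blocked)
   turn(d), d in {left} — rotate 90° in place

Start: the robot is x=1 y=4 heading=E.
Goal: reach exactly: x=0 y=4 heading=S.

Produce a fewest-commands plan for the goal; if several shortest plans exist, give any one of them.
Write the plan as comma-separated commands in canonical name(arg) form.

from: x=1 y=4 heading=E
t=1 turn(left) ⇒ x=1 y=4 heading=N
t=2 turn(left) ⇒ x=1 y=4 heading=W
t=3 move(3) ⇒ x=0 y=4 heading=W
t=4 turn(left) ⇒ x=0 y=4 heading=S
minimal: 4 command(s), checked below 4.

turn(left), turn(left), move(3), turn(left)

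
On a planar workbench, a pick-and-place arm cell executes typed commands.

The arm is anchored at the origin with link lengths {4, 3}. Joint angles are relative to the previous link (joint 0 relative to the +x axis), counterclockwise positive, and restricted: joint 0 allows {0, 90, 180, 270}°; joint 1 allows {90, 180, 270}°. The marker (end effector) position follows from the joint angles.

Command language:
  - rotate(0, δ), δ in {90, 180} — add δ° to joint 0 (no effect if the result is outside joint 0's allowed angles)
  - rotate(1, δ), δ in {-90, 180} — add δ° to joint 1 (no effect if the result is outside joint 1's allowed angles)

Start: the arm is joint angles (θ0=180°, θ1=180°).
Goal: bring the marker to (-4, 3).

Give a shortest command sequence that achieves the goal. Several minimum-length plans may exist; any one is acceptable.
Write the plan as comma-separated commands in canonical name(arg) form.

initial: joint angles (θ0=180°, θ1=180°)
1. rotate(1, -90) → joint angles (θ0=180°, θ1=90°)
2. rotate(1, 180) → joint angles (θ0=180°, θ1=270°)
minimal: 2 command(s), checked below 2.

rotate(1, -90), rotate(1, 180)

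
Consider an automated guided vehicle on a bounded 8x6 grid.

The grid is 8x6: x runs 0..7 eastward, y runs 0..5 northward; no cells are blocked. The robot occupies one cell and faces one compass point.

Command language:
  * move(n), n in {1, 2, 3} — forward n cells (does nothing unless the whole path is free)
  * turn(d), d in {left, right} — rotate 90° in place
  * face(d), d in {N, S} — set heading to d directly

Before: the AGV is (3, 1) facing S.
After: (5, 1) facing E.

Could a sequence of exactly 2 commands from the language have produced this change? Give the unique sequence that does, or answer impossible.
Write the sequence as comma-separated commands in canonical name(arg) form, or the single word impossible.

key: running move(2) before turn(left) would end elsewhere — order is forced
from: (3, 1) facing S
[1] after turn(left): (3, 1) facing E
[2] after move(2): (5, 1) facing E
no rival 2-sequence matches.

turn(left), move(2)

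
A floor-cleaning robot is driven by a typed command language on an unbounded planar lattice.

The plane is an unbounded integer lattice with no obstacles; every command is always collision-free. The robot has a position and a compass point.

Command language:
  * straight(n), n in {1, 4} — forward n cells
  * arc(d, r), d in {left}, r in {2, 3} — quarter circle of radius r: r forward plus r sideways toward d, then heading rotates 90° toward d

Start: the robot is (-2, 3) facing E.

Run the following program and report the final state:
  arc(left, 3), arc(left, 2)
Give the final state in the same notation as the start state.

(-1, 8) facing W

start: (-2, 3) facing E
[1] after arc(left, 3): (1, 6) facing N
[2] after arc(left, 2): (-1, 8) facing W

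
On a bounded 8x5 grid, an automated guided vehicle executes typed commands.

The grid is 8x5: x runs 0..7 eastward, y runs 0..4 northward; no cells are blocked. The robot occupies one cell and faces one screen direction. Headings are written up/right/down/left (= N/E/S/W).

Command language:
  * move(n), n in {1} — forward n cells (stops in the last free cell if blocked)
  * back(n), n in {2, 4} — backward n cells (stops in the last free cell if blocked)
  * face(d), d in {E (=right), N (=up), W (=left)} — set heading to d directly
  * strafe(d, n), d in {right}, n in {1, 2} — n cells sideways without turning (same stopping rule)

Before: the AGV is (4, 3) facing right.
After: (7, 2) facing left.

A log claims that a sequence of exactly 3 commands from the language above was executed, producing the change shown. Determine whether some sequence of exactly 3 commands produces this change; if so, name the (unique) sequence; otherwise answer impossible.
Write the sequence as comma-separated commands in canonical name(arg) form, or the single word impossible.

key: running back(4) before strafe(right, 1) would end elsewhere — order is forced
start: (4, 3) facing right
[1] after strafe(right, 1): (4, 2) facing right
[2] after face(W): (4, 2) facing left
[3] after back(4): (7, 2) facing left
uniquely the one of 512 3-step routes that fits.

strafe(right, 1), face(W), back(4)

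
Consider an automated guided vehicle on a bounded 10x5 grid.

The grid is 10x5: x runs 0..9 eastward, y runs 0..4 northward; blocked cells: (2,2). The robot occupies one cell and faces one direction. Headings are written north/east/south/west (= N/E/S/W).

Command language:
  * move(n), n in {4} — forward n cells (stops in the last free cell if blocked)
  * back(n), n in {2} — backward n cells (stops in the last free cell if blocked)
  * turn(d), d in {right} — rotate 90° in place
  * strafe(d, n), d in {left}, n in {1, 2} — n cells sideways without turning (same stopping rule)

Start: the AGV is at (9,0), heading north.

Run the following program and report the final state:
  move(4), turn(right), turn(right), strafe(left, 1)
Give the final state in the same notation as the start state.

at (9,4), heading south

from: at (9,0), heading north
1. move(4) → at (9,4), heading north
2. turn(right) → at (9,4), heading east
3. turn(right) → at (9,4), heading south
4. strafe(left, 1) → at (9,4), heading south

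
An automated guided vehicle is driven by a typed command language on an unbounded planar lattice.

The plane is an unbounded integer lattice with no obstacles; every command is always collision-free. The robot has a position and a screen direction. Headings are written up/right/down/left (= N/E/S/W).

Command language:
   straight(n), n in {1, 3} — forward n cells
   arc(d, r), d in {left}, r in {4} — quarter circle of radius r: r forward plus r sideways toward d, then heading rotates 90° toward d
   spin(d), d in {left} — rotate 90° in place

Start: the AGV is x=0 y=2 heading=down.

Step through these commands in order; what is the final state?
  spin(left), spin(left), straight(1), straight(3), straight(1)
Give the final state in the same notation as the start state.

x=0 y=7 heading=up

begin: x=0 y=2 heading=down
[1] after spin(left): x=0 y=2 heading=right
[2] after spin(left): x=0 y=2 heading=up
[3] after straight(1): x=0 y=3 heading=up
[4] after straight(3): x=0 y=6 heading=up
[5] after straight(1): x=0 y=7 heading=up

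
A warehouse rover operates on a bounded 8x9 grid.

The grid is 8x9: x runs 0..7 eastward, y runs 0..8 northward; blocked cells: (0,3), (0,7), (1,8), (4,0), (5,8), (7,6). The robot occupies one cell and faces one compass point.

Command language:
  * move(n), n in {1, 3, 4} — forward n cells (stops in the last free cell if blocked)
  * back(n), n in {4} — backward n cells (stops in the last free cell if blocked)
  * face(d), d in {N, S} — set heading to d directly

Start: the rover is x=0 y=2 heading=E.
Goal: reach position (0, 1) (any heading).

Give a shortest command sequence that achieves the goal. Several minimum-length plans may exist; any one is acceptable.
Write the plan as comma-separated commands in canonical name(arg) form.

t0: x=0 y=2 heading=E
step 1 (face(S)): x=0 y=2 heading=S
step 2 (move(1)): x=0 y=1 heading=S
nothing shorter than 2 reaches the goal.

face(S), move(1)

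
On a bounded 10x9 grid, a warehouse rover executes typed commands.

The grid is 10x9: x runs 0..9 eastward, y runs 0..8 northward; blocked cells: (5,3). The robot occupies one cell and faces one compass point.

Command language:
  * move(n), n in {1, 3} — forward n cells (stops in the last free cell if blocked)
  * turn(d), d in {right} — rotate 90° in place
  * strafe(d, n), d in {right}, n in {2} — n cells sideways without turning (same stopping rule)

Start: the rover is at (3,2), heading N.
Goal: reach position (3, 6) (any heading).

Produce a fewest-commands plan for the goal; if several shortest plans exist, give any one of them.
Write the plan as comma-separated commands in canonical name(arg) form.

move(1), move(3)

from: at (3,2), heading N
[1] after move(1): at (3,3), heading N
[2] after move(3): at (3,6), heading N
no 1-step plan works, so 2 is optimal.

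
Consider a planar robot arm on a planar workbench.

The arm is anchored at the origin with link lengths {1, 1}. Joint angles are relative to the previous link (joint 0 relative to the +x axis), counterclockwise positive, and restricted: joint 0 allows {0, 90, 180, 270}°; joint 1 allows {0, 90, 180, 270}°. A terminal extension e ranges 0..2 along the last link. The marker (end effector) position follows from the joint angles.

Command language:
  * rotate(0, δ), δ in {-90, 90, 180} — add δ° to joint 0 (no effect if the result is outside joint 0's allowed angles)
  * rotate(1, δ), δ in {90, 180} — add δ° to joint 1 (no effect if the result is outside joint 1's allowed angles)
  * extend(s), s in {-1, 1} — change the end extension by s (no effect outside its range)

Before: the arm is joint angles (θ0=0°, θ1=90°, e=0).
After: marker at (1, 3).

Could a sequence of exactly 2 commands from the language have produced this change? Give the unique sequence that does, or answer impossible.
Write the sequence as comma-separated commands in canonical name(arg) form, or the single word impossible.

extend(1), extend(1)

begin: joint angles (θ0=0°, θ1=90°, e=0)
step 1 (extend(1)): joint angles (θ0=0°, θ1=90°, e=1)
step 2 (extend(1)): joint angles (θ0=0°, θ1=90°, e=2)
no rival 2-sequence matches.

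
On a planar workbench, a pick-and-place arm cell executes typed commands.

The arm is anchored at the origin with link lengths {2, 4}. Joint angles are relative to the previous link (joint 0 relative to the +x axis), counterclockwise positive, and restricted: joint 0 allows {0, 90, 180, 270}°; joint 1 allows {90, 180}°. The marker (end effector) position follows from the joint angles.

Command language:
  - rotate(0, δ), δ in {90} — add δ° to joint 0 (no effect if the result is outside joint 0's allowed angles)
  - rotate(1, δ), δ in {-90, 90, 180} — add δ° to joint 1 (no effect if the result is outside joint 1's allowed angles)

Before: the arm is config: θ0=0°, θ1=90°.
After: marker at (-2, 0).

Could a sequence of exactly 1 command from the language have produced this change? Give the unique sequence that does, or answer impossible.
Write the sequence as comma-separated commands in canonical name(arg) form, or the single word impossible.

rotate(1, 90)

from: config: θ0=0°, θ1=90°
1. rotate(1, 90) → config: θ0=0°, θ1=180°
uniquely the one of 4 1-step routes that fits.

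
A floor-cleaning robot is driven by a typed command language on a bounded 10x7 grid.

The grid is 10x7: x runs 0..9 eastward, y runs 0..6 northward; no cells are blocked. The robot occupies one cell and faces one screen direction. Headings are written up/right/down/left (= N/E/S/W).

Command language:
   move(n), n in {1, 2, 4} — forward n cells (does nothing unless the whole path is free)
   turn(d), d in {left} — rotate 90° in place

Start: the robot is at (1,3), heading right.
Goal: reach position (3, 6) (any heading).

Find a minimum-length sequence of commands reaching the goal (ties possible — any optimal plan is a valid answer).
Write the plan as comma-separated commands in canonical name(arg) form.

move(2), turn(left), move(1), move(2)

begin: at (1,3), heading right
[1] after move(2): at (3,3), heading right
[2] after turn(left): at (3,3), heading up
[3] after move(1): at (3,4), heading up
[4] after move(2): at (3,6), heading up
shorter routes all fall short; 4 is best.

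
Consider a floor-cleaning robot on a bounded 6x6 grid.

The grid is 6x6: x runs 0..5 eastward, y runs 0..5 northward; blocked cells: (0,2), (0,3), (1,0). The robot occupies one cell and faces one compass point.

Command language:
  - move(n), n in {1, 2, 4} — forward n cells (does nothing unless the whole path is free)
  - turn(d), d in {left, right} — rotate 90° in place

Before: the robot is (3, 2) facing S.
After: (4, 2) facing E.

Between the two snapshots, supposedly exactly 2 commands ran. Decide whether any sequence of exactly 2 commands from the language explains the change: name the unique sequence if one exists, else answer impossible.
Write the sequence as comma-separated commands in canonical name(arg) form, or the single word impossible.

turn(left), move(1)

key: running move(1) before turn(left) would end elsewhere — order is forced
start: (3, 2) facing S
1. turn(left) → (3, 2) facing E
2. move(1) → (4, 2) facing E
no other 2-command option fits: unique.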